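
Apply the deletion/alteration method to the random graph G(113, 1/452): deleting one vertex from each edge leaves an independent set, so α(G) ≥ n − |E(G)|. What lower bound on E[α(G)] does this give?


E[|E(G)|] = C(113, 2)·p = 6328 · (1/452) = 14.
E[α(G)] ≥ n − E[|E(G)|] = 113 − 14 = 99.
Numerically: ≈ 99.000.
(This is only a lower bound; the true E[α(G)] may be larger.)

E[α(G)] ≥ 99 ≈ 99.000.


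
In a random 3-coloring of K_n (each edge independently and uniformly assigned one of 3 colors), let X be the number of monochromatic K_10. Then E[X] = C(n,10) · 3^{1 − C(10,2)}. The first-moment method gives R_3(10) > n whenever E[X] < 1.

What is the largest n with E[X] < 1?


We need C(n, 10) · 3^{1 − 45} < 1, i.e. C(n, 10) < 3^{45 − 1} = 984770902183611232881.
Check values of n near the boundary:
  n = 568: C(568, 10) = 889446337783744949208; 889446337783744949208 < 984770902183611232881? YES
  n = 569: C(569, 10) = 905357721286137524328; 905357721286137524328 < 984770902183611232881? YES
  n = 570: C(570, 10) = 921524823451961408691; 921524823451961408691 < 984770902183611232881? YES
  n = 571: C(571, 10) = 937951290893172842001; 937951290893172842001 < 984770902183611232881? YES
  n = 572: C(572, 10) = 954640815642161682606; 954640815642161682606 < 984770902183611232881? YES
  n = 573: C(573, 10) = 971597135635805762226; 971597135635805762226 < 984770902183611232881? YES
  n = 574: C(574, 10) = 988824035203816502691; 988824035203816502691 < 984770902183611232881? NO
  n = 575: C(575, 10) = 1006325345561406175305; 1006325345561406175305 < 984770902183611232881? NO
  n = 576: C(576, 10) = 1024104945306307344480; 1024104945306307344480 < 984770902183611232881? NO
The largest n with C(n, 10) < 984770902183611232881 is n = 573 (where E[X] = 35985079097622435638/36472996377170786403 ≈ 0.987). Hence R_3(10) > 573, i.e. R_3(10) ≥ 574.

Largest n = 573; hence R_3(10) > 573.


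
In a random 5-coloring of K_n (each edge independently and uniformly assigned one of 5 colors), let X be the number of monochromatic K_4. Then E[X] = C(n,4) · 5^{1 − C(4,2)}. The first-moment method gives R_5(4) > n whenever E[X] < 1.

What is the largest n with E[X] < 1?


We need C(n, 4) · 5^{1 − 6} < 1, i.e. C(n, 4) < 5^{6 − 1} = 3125.
Check values of n near the boundary:
  n = 13: C(13, 4) = 715; 715 < 3125? YES
  n = 14: C(14, 4) = 1001; 1001 < 3125? YES
  n = 15: C(15, 4) = 1365; 1365 < 3125? YES
  n = 16: C(16, 4) = 1820; 1820 < 3125? YES
  n = 17: C(17, 4) = 2380; 2380 < 3125? YES
  n = 18: C(18, 4) = 3060; 3060 < 3125? YES
  n = 19: C(19, 4) = 3876; 3876 < 3125? NO
The largest n with C(n, 4) < 3125 is n = 18 (where E[X] = 612/625 ≈ 0.979200). Hence R_5(4) > 18, i.e. R_5(4) ≥ 19.

Largest n = 18; hence R_5(4) > 18.


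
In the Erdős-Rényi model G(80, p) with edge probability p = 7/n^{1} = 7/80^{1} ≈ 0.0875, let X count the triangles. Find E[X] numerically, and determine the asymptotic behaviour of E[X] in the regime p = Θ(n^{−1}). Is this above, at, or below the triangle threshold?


Number of potential triangles: C(80, 3) = 82160.
Each occurs with probability p³ ≈ (0.0875)³ ≈ 6.69921875e-04.
By linearity: E[X] = C(80, 3)·p³ ≈ 82160 · 6.69921875e-04 ≈ 55.040781.
Here α = 1, so p = 7/n is exactly at the triangle threshold p ~ 1/n. Asymptotically E[X] → c³/6 = 7³/6 = 343/6 ≈ 57.166667, a bounded constant. In this regime the triangle count is asymptotically Poisson(c³/6).

E[X] ≈ 55.040781; in regime p = Θ(1/n^{1}) E[X] stays bounded (at the triangle threshold p ~ 1/n).


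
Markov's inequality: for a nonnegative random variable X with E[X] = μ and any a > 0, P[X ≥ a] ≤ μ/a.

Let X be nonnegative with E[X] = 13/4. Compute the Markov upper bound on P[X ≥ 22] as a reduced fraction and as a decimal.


μ = E[X] = 13/4, a = 22.
Markov: P[X ≥ 22] ≤ μ/a = (13/4)/22 = 13/88.
Numerically: ≈ 0.14773.
(Since a = 22 > μ = 3.25000, the bound 13/88 is < 1 and informative.)

P[X ≥ 22] ≤ 13/88 ≈ 0.14773.


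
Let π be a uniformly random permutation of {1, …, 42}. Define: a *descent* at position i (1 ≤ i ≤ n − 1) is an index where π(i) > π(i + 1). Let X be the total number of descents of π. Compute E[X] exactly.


Write X = Σ X_I over i = 1, …, 41, with X_I the indicator of one descent.
There are 41 indicators.
For each fixed i, the pair (π(i), π(i+1)) is a uniformly random ordered pair of distinct values from {1, …, 42}; by symmetry P[π(i) > π(i+1)] = 1/2.
By linearity: E[X] = 41 · (1/2) = (42 − 1) · (1/2) = 41/2 ≈ 20.500000.

E[X] = 41/2 = 20.500000.


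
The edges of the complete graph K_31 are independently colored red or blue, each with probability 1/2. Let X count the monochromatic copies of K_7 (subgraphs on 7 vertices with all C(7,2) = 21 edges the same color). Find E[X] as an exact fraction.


Let X = Σ_S X_S over the C(31, 7) = 2629575 subsets S of size 7, where X_S = 1 if the K_7 on S is monochromatic.
For a fixed S, the K_7 on S has C(7, 2) = 21 edges. P[all 21 edges red] = (1/2)^21, and likewise for blue, so P[monochromatic] = 2·(1/2)^21 = 2^{1 − 21} = 1/1048576.
By linearity of expectation: E[X] = C(31, 7) · 2^{1 − 21} = 2629575 · 1/1048576 = 2629575/1048576.
Numerically: E[X] ≈ 2.50776.

E[X] = C(31,7)·2^(1−C(7,2)) = 2629575/1048576 ≈ 2.50776.


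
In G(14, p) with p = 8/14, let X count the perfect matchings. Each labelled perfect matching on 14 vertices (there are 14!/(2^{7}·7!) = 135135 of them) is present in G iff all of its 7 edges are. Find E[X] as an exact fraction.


K_14 has 14!/(2^{7}·7!) = 135135 labelled perfect matchings.
For each such perfect matching H, let X_H = 1 if all 7 edges of H are present in G. Then P[X_H = 1] = p^{7} = (4/7)^{7} = 16384/823543.
By linearity: E[X] = Σ_H E[X_H] = 135135 · p^{7} = 135135 · 16384/823543 = 316293120/117649.
Numerically: E[X] ≈ 2688.

E[X] = 135135 · (4/7)^{7} = 316293120/117649 ≈ 2688.


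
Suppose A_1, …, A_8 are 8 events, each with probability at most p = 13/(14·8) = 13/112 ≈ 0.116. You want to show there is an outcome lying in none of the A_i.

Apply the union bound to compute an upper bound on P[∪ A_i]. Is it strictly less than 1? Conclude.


Union bound: P[∪_{i=1}^{8} A_i] ≤ Σ_i P[A_i] ≤ 8·p = 8·(13/112) = 13/14.
Numerically: 13/14 ≈ 0.929.
Is 13/14 < 1? YES.
Since P[∪ A_i] ≤ 13/14 < 1, the complement has P[∩ A_i^c] ≥ 1 − 13/14 = 1/14 > 0, so some outcome avoids every A_i.

8·p = 13/14 ≈ 0.929; existence CERTIFIED by the union bound.


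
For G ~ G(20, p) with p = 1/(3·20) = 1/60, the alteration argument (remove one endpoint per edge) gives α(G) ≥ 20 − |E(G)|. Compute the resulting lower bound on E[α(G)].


E[|E(G)|] = C(20, 2)·p = 190 · (1/60) = 19/6.
E[α(G)] ≥ n − E[|E(G)|] = 20 − 19/6 = 101/6.
Numerically: ≈ 16.833333.
(This is only a lower bound; the true E[α(G)] may be larger.)

E[α(G)] ≥ 101/6 ≈ 16.833333.


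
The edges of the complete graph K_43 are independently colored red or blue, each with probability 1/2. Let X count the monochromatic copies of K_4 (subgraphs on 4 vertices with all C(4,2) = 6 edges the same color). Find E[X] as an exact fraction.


Let X = Σ_S X_S over the C(43, 4) = 123410 subsets S of size 4, where X_S = 1 if the K_4 on S is monochromatic.
For a fixed S, the K_4 on S has C(4, 2) = 6 edges. P[all 6 edges red] = (1/2)^6, and likewise for blue, so P[monochromatic] = 2·(1/2)^6 = 2^{1 − 6} = 1/32.
By linearity: E[X] = C(43, 4) · 2^{1 − 6} = 123410 · 1/32 = 61705/16.
Numerically: E[X] ≈ 3856.5625.

E[X] = C(43,4)·2^(1−C(4,2)) = 61705/16 ≈ 3856.5625.


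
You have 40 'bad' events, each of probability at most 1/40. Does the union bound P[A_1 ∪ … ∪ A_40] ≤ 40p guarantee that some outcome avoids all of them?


Union bound: P[∪_{i=1}^{40} A_i] ≤ Σ_i P[A_i] ≤ 40·p = 40·(1/40) = 1.
Numerically: 1 ≈ 1.000000.
Is 1 < 1? NO.
Since the bound 1 is ≥ 1, the union bound is uninformative here; it does NOT by itself certify existence.

40·p = 1 ≈ 1.000000; existence NOT certified by the union bound.


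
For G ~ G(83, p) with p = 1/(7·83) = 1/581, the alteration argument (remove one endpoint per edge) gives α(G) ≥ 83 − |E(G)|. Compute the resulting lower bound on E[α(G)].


E[|E(G)|] = C(83, 2)·p = 3403 · (1/581) = 41/7.
E[α(G)] ≥ n − E[|E(G)|] = 83 − 41/7 = 540/7.
Numerically: ≈ 77.142857.
(This is only a lower bound; the true E[α(G)] may be larger.)

E[α(G)] ≥ 540/7 ≈ 77.142857.


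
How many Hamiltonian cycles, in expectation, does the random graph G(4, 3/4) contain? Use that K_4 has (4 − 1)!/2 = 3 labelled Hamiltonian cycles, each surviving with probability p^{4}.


K_4 has (4 − 1)!/2 = 3 labelled Hamiltonian cycles.
For each such Hamiltonian cycle H, let X_H = 1 if all 4 edges of H are present in G. Then P[X_H = 1] = p^{4} = (3/4)^{4} = 81/256.
By linearity: E[X] = Σ_H E[X_H] = 3 · p^{4} = 3 · 81/256 = 243/256.
Numerically: E[X] ≈ 0.94922.

E[X] = 3 · (3/4)^{4} = 243/256 ≈ 0.94922.


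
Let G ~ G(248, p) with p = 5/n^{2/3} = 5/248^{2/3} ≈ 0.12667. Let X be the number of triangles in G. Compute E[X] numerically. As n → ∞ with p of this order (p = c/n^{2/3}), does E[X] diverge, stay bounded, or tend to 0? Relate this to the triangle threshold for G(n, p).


Number of potential triangles: C(248, 3) = 2511496.
Each occurs with probability p³ ≈ (0.12667)³ ≈ 2.0323881e-03.
By linearity: E[X] = C(248, 3)·p³ ≈ 2511496 · 2.0323881e-03 ≈ 5104.33468.
Since α = 2/3 < 1, p = c/n^{2/3} ≫ 1/n is above the triangle threshold p ~ 1/n. Asymptotically E[X] ~ (c³/6)·n^{3(1−α)} = (5³/6)·n^{1} → ∞; triangles are abundant w.h.p.

E[X] ≈ 5104.33468; in regime p = Θ(1/n^{2/3}) E[X] diverges (above the triangle threshold p ~ 1/n).


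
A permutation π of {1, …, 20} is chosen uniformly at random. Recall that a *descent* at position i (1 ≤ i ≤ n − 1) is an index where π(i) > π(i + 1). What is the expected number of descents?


Write X = Σ X_I over i = 1, …, 19, with X_I the indicator of one descent.
There are 19 indicators.
For each fixed i, the pair (π(i), π(i+1)) is a uniformly random ordered pair of distinct values from {1, …, 20}; by symmetry P[π(i) > π(i+1)] = 1/2.
By linearity: E[X] = 19 · (1/2) = (20 − 1) · (1/2) = 19/2 ≈ 9.5000.

E[X] = 19/2 = 9.5000.


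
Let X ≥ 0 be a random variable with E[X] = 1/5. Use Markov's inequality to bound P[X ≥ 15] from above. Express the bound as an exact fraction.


μ = E[X] = 1/5, a = 15.
Markov: P[X ≥ 15] ≤ μ/a = (1/5)/15 = 1/75.
Numerically: ≈ 0.0133.
(Since a = 15 > μ = 0.2000, the bound 1/75 is < 1 and informative.)

P[X ≥ 15] ≤ 1/75 ≈ 0.0133.


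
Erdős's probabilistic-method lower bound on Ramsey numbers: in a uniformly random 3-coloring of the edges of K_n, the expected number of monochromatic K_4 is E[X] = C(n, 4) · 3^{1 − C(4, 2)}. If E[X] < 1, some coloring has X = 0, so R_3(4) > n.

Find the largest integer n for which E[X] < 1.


We need C(n, 4) · 3^{1 − 6} < 1, i.e. C(n, 4) < 3^{6 − 1} = 243.
Check values of n near the boundary:
  n = 5: C(5, 4) = 5; 5 < 243? YES
  n = 6: C(6, 4) = 15; 15 < 243? YES
  n = 7: C(7, 4) = 35; 35 < 243? YES
  n = 8: C(8, 4) = 70; 70 < 243? YES
  n = 9: C(9, 4) = 126; 126 < 243? YES
  n = 10: C(10, 4) = 210; 210 < 243? YES
  n = 11: C(11, 4) = 330; 330 < 243? NO
  n = 12: C(12, 4) = 495; 495 < 243? NO
The largest n with C(n, 4) < 243 is n = 10 (where E[X] = 70/81 ≈ 0.86420). Hence R_3(4) > 10, i.e. R_3(4) ≥ 11.

Largest n = 10; hence R_3(4) > 10.


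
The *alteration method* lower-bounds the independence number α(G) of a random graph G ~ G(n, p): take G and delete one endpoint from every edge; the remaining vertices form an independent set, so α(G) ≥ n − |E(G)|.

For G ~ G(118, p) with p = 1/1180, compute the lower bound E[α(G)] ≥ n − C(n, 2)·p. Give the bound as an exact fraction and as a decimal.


E[|E(G)|] = C(118, 2)·p = 6903 · (1/1180) = 117/20.
E[α(G)] ≥ n − E[|E(G)|] = 118 − 117/20 = 2243/20.
Numerically: ≈ 112.1500.
(This is only a lower bound; the true E[α(G)] may be larger.)

E[α(G)] ≥ 2243/20 ≈ 112.1500.


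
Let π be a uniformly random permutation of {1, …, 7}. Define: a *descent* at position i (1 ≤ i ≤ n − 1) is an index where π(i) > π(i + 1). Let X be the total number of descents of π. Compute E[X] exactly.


Write X = Σ X_I over i = 1, …, 6, with X_I the indicator of one descent.
There are 6 indicators.
For each fixed i, the pair (π(i), π(i+1)) is a uniformly random ordered pair of distinct values from {1, …, 7}; by symmetry P[π(i) > π(i+1)] = 1/2.
By linearity: E[X] = 6 · (1/2) = (7 − 1) · (1/2) = 3 ≈ 3.00000.

E[X] = 3 = 3.00000.


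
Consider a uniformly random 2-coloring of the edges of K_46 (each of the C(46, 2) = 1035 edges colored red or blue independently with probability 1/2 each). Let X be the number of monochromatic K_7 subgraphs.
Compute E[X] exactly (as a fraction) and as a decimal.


Let X = Σ_S X_S over the C(46, 7) = 53524680 subsets S of size 7, where X_S = 1 if the K_7 on S is monochromatic.
For a fixed S, the K_7 on S has C(7, 2) = 21 edges. P[all 21 edges red] = (1/2)^21, and likewise for blue, so P[monochromatic] = 2·(1/2)^21 = 2^{1 − 21} = 1/1048576.
By linearity of expectation: E[X] = C(46, 7) · 2^{1 − 21} = 53524680 · 1/1048576 = 6690585/131072.
Numerically: E[X] ≈ 51.04511.

E[X] = C(46,7)·2^(1−C(7,2)) = 6690585/131072 ≈ 51.04511.


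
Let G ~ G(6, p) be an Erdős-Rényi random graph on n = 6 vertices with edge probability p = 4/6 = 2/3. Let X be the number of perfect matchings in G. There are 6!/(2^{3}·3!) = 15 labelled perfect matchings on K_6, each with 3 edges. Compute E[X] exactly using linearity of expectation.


K_6 has 6!/(2^{3}·3!) = 15 labelled perfect matchings.
For each such perfect matching H, let X_H = 1 if all 3 edges of H are present in G. Then P[X_H = 1] = p^{3} = (2/3)^{3} = 8/27.
Summing the indicators: E[X] = Σ_H E[X_H] = 15 · p^{3} = 15 · 8/27 = 40/9.
Numerically: E[X] ≈ 4.444.

E[X] = 15 · (2/3)^{3} = 40/9 ≈ 4.444.


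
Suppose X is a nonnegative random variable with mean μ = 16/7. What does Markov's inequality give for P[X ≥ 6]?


μ = E[X] = 16/7, a = 6.
Markov: P[X ≥ 6] ≤ μ/a = (16/7)/6 = 8/21.
Numerically: ≈ 0.381.
(Since a = 6 > μ = 2.286, the bound 8/21 is < 1 and informative.)

P[X ≥ 6] ≤ 8/21 ≈ 0.381.


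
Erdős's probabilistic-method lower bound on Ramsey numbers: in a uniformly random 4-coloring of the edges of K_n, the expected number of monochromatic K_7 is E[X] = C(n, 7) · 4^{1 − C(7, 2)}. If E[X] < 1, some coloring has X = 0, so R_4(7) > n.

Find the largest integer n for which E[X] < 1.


We need C(n, 7) · 4^{1 − 21} < 1, i.e. C(n, 7) < 4^{21 − 1} = 1099511627776.
Check values of n near the boundary:
  n = 175: C(175, 7) = 883208107275; 883208107275 < 1099511627776? YES
  n = 176: C(176, 7) = 919790691600; 919790691600 < 1099511627776? YES
  n = 177: C(177, 7) = 957664425960; 957664425960 < 1099511627776? YES
  n = 178: C(178, 7) = 996867063280; 996867063280 < 1099511627776? YES
  n = 179: C(179, 7) = 1037437234460; 1037437234460 < 1099511627776? YES
  n = 180: C(180, 7) = 1079414463600; 1079414463600 < 1099511627776? YES
  n = 181: C(181, 7) = 1122839183400; 1122839183400 < 1099511627776? NO
  n = 182: C(182, 7) = 1167752750736; 1167752750736 < 1099511627776? NO
  n = 183: C(183, 7) = 1214197462413; 1214197462413 < 1099511627776? NO
The largest n with C(n, 7) < 1099511627776 is n = 180 (where E[X] = 67463403975/68719476736 ≈ 0.982). Hence R_4(7) > 180, i.e. R_4(7) ≥ 181.

Largest n = 180; hence R_4(7) > 180.


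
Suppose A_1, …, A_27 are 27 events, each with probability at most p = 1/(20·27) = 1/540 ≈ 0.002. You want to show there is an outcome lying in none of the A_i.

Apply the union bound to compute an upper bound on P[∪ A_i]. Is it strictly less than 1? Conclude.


Union bound: P[∪_{i=1}^{27} A_i] ≤ Σ_i P[A_i] ≤ 27·p = 27·(1/540) = 1/20.
Numerically: 1/20 ≈ 0.050.
Is 1/20 < 1? YES.
Since P[∪ A_i] ≤ 1/20 < 1, the complement has P[∩ A_i^c] ≥ 1 − 1/20 = 19/20 > 0, so some outcome avoids every A_i.

27·p = 1/20 ≈ 0.050; existence CERTIFIED by the union bound.


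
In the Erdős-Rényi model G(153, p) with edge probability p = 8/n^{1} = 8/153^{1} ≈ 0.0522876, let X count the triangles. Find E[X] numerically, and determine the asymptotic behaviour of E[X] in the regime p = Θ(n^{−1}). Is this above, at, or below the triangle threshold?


Number of potential triangles: C(153, 3) = 585276.
Each occurs with probability p³ ≈ (0.0522876)³ ≈ 1.42953788e-04.
By linearity: E[X] = C(153, 3)·p³ ≈ 585276 · 1.42953788e-04 ≈ 83.667421.
Here α = 1, so p = 8/n is exactly at the triangle threshold p ~ 1/n. Asymptotically E[X] → c³/6 = 8³/6 = 256/3 ≈ 85.333333, a bounded constant. In this regime the triangle count is asymptotically Poisson(c³/6).

E[X] ≈ 83.667421; in regime p = Θ(1/n^{1}) E[X] stays bounded (at the triangle threshold p ~ 1/n).


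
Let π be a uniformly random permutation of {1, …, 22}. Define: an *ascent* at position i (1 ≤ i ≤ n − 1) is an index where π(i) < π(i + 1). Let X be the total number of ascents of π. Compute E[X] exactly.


Write X = Σ X_I over i = 1, …, 21, with X_I the indicator of one ascent.
There are 21 indicators.
For each fixed i, the pair (π(i), π(i+1)) is a uniformly random ordered pair of distinct values from {1, …, 22}; by symmetry P[π(i) < π(i+1)] = 1/2.
By linearity: E[X] = 21 · (1/2) = (22 − 1) · (1/2) = 21/2 ≈ 10.500000.

E[X] = 21/2 = 10.500000.


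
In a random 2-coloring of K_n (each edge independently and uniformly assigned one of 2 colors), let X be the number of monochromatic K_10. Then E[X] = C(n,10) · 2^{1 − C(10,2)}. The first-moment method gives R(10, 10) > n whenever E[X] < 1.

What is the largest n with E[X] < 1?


We need C(n, 10) · 2^{1 − 45} < 1, i.e. C(n, 10) < 2^{45 − 1} = 17592186044416.
Check values of n near the boundary:
  n = 97: C(97, 10) = 12576469727536; 12576469727536 < 17592186044416? YES
  n = 98: C(98, 10) = 14005614014756; 14005614014756 < 17592186044416? YES
  n = 99: C(99, 10) = 15579278510796; 15579278510796 < 17592186044416? YES
  n = 100: C(100, 10) = 17310309456440; 17310309456440 < 17592186044416? YES
  n = 101: C(101, 10) = 19212541264840; 19212541264840 < 17592186044416? NO
  n = 102: C(102, 10) = 21300860967540; 21300860967540 < 17592186044416? NO
The largest n with C(n, 10) < 17592186044416 is n = 100 (where E[X] = 2163788682055/2199023255552 ≈ 0.9839772). Hence R(10, 10) > 100, i.e. R(10, 10) ≥ 101.

Largest n = 100; hence R(10, 10) > 100.


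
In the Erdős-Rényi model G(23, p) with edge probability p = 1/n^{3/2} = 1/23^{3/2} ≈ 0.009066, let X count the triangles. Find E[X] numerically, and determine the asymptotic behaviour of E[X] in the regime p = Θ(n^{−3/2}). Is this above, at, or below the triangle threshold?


Number of potential triangles: C(23, 3) = 1771.
Each occurs with probability p³ ≈ (0.009066)³ ≈ 7.451175e-07.
By linearity: E[X] = C(23, 3)·p³ ≈ 1771 · 7.451175e-07 ≈ 0.0013.
Since α = 3/2 > 1, p = c/n^{3/2} = o(1/n) is below the triangle threshold p ~ 1/n. Asymptotically E[X] ~ (c³/6)·n^{3(1−α)} = (1³/6)·n^{-1.5} → 0, so by Markov's inequality G has no triangles w.h.p.

E[X] ≈ 0.0013; in regime p = Θ(1/n^{3/2}) E[X] tends to 0 (below the triangle threshold p ~ 1/n).


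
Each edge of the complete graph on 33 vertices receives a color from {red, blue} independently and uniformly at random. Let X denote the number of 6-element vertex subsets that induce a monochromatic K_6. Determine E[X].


Let X = Σ_S X_S over the C(33, 6) = 1107568 subsets S of size 6, where X_S = 1 if the K_6 on S is monochromatic.
For a fixed S, the K_6 on S has C(6, 2) = 15 edges. P[all 15 edges red] = (1/2)^15, and likewise for blue, so P[monochromatic] = 2·(1/2)^15 = 2^{1 − 15} = 1/16384.
By linearity of expectation: E[X] = C(33, 6) · 2^{1 − 15} = 1107568 · 1/16384 = 69223/1024.
Numerically: E[X] ≈ 67.6006.

E[X] = C(33,6)·2^(1−C(6,2)) = 69223/1024 ≈ 67.6006.


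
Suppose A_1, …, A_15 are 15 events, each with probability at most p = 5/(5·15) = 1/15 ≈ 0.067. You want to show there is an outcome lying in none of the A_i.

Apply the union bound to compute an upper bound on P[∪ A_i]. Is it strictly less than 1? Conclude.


Union bound: P[∪_{i=1}^{15} A_i] ≤ Σ_i P[A_i] ≤ 15·p = 15·(1/15) = 1.
Numerically: 1 ≈ 1.000.
Is 1 < 1? NO.
Since the bound 1 is ≥ 1, the union bound is uninformative here; it does NOT by itself certify existence.

15·p = 1 ≈ 1.000; existence NOT certified by the union bound.


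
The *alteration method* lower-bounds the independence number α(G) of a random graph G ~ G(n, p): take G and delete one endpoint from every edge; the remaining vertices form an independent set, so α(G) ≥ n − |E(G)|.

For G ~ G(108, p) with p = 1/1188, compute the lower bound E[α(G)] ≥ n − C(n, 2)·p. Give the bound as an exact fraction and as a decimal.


E[|E(G)|] = C(108, 2)·p = 5778 · (1/1188) = 107/22.
E[α(G)] ≥ n − E[|E(G)|] = 108 − 107/22 = 2269/22.
Numerically: ≈ 103.136.
(This is only a lower bound; the true E[α(G)] may be larger.)

E[α(G)] ≥ 2269/22 ≈ 103.136.


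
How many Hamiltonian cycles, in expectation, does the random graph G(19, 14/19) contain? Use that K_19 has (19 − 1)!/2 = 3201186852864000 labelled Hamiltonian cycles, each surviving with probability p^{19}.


K_19 has (19 − 1)!/2 = 3201186852864000 labelled Hamiltonian cycles.
For each such Hamiltonian cycle H, let X_H = 1 if all 19 edges of H are present in G. Then P[X_H = 1] = p^{19} = (14/19)^{19} = 5976303958948914397184/1978419655660313589123979.
By linearity: E[X] = Σ_H E[X_H] = 3201186852864000 · p^{19} = 3201186852864000 · 5976303958948914397184/1978419655660313589123979 = 19131265662106339128470788663934976000/1978419655660313589123979.
Numerically: E[X] ≈ 9.67e+12.

E[X] = 3201186852864000 · (14/19)^{19} = 19131265662106339128470788663934976000/1978419655660313589123979 ≈ 9.67e+12.


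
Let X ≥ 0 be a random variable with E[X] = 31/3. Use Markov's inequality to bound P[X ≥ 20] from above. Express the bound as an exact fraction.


μ = E[X] = 31/3, a = 20.
Markov: P[X ≥ 20] ≤ μ/a = (31/3)/20 = 31/60.
Numerically: ≈ 0.517.
(Since a = 20 > μ = 10.333, the bound 31/60 is < 1 and informative.)

P[X ≥ 20] ≤ 31/60 ≈ 0.517.


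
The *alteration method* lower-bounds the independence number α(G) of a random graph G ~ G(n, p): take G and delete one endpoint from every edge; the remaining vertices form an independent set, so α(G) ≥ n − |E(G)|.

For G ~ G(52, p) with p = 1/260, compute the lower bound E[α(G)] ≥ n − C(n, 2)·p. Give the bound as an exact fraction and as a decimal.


E[|E(G)|] = C(52, 2)·p = 1326 · (1/260) = 51/10.
E[α(G)] ≥ n − E[|E(G)|] = 52 − 51/10 = 469/10.
Numerically: ≈ 46.900.
(This is only a lower bound; the true E[α(G)] may be larger.)

E[α(G)] ≥ 469/10 ≈ 46.900.


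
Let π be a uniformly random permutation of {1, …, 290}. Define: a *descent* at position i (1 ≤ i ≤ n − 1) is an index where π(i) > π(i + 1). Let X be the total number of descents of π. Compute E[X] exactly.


Write X = Σ X_I over i = 1, …, 289, with X_I the indicator of one descent.
There are 289 indicators.
For each fixed i, the pair (π(i), π(i+1)) is a uniformly random ordered pair of distinct values from {1, …, 290}; by symmetry P[π(i) > π(i+1)] = 1/2.
By linearity: E[X] = 289 · (1/2) = (290 − 1) · (1/2) = 289/2 ≈ 144.500.

E[X] = 289/2 = 144.500.


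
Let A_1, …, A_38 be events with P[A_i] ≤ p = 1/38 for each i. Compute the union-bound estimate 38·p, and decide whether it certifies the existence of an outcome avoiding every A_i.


Union bound: P[∪_{i=1}^{38} A_i] ≤ Σ_i P[A_i] ≤ 38·p = 38·(1/38) = 1.
Numerically: 1 ≈ 1.00000.
Is 1 < 1? NO.
Since the bound 1 is ≥ 1, the union bound is uninformative here; it does NOT by itself certify existence.

38·p = 1 ≈ 1.00000; existence NOT certified by the union bound.


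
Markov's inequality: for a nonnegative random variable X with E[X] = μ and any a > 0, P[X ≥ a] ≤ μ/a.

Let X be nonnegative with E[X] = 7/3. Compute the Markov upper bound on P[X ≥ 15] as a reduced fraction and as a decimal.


μ = E[X] = 7/3, a = 15.
Markov: P[X ≥ 15] ≤ μ/a = (7/3)/15 = 7/45.
Numerically: ≈ 0.155556.
(Since a = 15 > μ = 2.333333, the bound 7/45 is < 1 and informative.)

P[X ≥ 15] ≤ 7/45 ≈ 0.155556.


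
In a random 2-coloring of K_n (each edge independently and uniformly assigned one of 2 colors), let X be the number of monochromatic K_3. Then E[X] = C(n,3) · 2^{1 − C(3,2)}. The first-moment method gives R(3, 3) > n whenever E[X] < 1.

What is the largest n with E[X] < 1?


We need C(n, 3) · 2^{1 − 3} < 1, i.e. C(n, 3) < 2^{3 − 1} = 4.
Check values of n near the boundary:
  n = 3: C(3, 3) = 1; 1 < 4? YES
  n = 4: C(4, 3) = 4; 4 < 4? NO
The largest n with C(n, 3) < 4 is n = 3 (where E[X] = 1/4 ≈ 0.250000). Hence R(3, 3) > 3, i.e. R(3, 3) ≥ 4.

Largest n = 3; hence R(3, 3) > 3.


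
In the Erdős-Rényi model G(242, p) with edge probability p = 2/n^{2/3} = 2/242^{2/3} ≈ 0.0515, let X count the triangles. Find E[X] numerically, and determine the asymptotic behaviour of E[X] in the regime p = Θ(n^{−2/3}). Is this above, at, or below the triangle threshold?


Number of potential triangles: C(242, 3) = 2332880.
Each occurs with probability p³ ≈ (0.0515)³ ≈ 1.366027e-04.
By linearity: E[X] = C(242, 3)·p³ ≈ 2332880 · 1.366027e-04 ≈ 318.6777.
Since α = 2/3 < 1, p = c/n^{2/3} ≫ 1/n is above the triangle threshold p ~ 1/n. Asymptotically E[X] ~ (c³/6)·n^{3(1−α)} = (2³/6)·n^{1} → ∞; triangles are abundant w.h.p.

E[X] ≈ 318.6777; in regime p = Θ(1/n^{2/3}) E[X] diverges (above the triangle threshold p ~ 1/n).


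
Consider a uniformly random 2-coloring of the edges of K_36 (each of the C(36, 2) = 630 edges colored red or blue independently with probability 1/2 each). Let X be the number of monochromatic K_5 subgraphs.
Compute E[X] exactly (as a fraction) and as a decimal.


Let X = Σ_S X_S over the C(36, 5) = 376992 subsets S of size 5, where X_S = 1 if the K_5 on S is monochromatic.
For a fixed S, the K_5 on S has C(5, 2) = 10 edges. P[all 10 edges red] = (1/2)^10, and likewise for blue, so P[monochromatic] = 2·(1/2)^10 = 2^{1 − 10} = 1/512.
Summing: E[X] = C(36, 5) · 2^{1 − 10} = 376992 · 1/512 = 11781/16.
Numerically: E[X] ≈ 736.312.

E[X] = C(36,5)·2^(1−C(5,2)) = 11781/16 ≈ 736.312.


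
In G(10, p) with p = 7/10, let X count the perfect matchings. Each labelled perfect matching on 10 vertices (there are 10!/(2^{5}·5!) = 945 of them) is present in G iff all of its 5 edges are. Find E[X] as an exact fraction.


K_10 has 10!/(2^{5}·5!) = 945 labelled perfect matchings.
For each such perfect matching H, let X_H = 1 if all 5 edges of H are present in G. Then P[X_H = 1] = p^{5} = (7/10)^{5} = 16807/100000.
By linearity: E[X] = Σ_H E[X_H] = 945 · p^{5} = 945 · 16807/100000 = 3176523/20000.
Numerically: E[X] ≈ 159.

E[X] = 945 · (7/10)^{5} = 3176523/20000 ≈ 159.


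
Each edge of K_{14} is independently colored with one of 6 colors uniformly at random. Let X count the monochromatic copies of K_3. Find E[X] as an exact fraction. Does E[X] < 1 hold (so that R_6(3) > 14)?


E[X] = C(14, 3) · 6^{1 − 3} = 364 · 6^{−2} = 364/36.
As a reduced fraction: E[X] = 91/9 ≈ 10.111.
Is E[X] < 1? NO.
Since E[X] ≥ 1, the first-moment bound is inconclusive at n = 14; it does NOT by itself certify R_6(3) > 14.

E[X] = 91/9 ≈ 10.111; E[X] ≥ 1; first-moment method inconclusive here.


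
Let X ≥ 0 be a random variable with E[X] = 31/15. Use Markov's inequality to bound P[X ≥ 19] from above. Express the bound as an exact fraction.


μ = E[X] = 31/15, a = 19.
Markov: P[X ≥ 19] ≤ μ/a = (31/15)/19 = 31/285.
Numerically: ≈ 0.10877.
(Since a = 19 > μ = 2.06667, the bound 31/285 is < 1 and informative.)

P[X ≥ 19] ≤ 31/285 ≈ 0.10877.


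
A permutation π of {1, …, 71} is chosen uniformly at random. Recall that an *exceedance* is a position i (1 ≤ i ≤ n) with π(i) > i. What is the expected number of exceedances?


Write X = Σ_{i=1}^{71} X_i, where X_i = 1_{π(i) > i}.
For each fixed i, π(i) is uniform over {1, …, 71} (marginal of a uniform permutation), so P[π(i) > i] = (n − i)/n. Summing: Σ_{i=1}^{71} (n − i)/n = (0 + 1 + … + 70)/71 = 71(71 − 1)/(2·71) = (71 − 1)/2.
Hence E[X] = Σ_{i=1}^{71} (71 − i)/71 = 35 ≈ 35.00000.

E[X] = 35 = 35.00000.


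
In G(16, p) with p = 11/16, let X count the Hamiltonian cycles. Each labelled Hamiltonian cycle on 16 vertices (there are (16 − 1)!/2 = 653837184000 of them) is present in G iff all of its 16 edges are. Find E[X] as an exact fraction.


K_16 has (16 − 1)!/2 = 653837184000 labelled Hamiltonian cycles.
For each such Hamiltonian cycle H, let X_H = 1 if all 16 edges of H are present in G. Then P[X_H = 1] = p^{16} = (11/16)^{16} = 45949729863572161/18446744073709551616.
By linearity: E[X] = Σ_H E[X_H] = 653837184000 · p^{16} = 653837184000 · 45949729863572161/18446744073709551616 = 29339494120662818290072875/18014398509481984.
Numerically: E[X] ≈ 1.629e+09.

E[X] = 653837184000 · (11/16)^{16} = 29339494120662818290072875/18014398509481984 ≈ 1.629e+09.


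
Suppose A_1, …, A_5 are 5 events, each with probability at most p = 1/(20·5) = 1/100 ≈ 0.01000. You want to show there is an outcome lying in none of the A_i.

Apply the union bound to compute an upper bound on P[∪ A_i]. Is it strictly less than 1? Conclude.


Union bound: P[∪_{i=1}^{5} A_i] ≤ Σ_i P[A_i] ≤ 5·p = 5·(1/100) = 1/20.
Numerically: 1/20 ≈ 0.05000.
Is 1/20 < 1? YES.
Since P[∪ A_i] ≤ 1/20 < 1, the complement has P[∩ A_i^c] ≥ 1 − 1/20 = 19/20 > 0, so some outcome avoids every A_i.

5·p = 1/20 ≈ 0.05000; existence CERTIFIED by the union bound.


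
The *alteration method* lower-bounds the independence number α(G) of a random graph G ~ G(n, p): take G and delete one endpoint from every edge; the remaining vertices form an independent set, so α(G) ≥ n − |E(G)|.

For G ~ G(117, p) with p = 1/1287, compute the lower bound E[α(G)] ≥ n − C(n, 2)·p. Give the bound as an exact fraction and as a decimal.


E[|E(G)|] = C(117, 2)·p = 6786 · (1/1287) = 58/11.
E[α(G)] ≥ n − E[|E(G)|] = 117 − 58/11 = 1229/11.
Numerically: ≈ 111.72727.
(This is only a lower bound; the true E[α(G)] may be larger.)

E[α(G)] ≥ 1229/11 ≈ 111.72727.


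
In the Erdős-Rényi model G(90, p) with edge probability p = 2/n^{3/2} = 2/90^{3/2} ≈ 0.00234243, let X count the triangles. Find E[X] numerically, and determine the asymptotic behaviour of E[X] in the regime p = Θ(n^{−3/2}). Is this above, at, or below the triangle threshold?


Number of potential triangles: C(90, 3) = 117480.
Each occurs with probability p³ ≈ (0.00234243)³ ≈ 1.28528280e-08.
By linearity: E[X] = C(90, 3)·p³ ≈ 117480 · 1.28528280e-08 ≈ 0.001510.
Since α = 3/2 > 1, p = c/n^{3/2} = o(1/n) is below the triangle threshold p ~ 1/n. Asymptotically E[X] ~ (c³/6)·n^{3(1−α)} = (2³/6)·n^{-1.5} → 0, so by Markov's inequality G has no triangles w.h.p.

E[X] ≈ 0.001510; in regime p = Θ(1/n^{3/2}) E[X] tends to 0 (below the triangle threshold p ~ 1/n).


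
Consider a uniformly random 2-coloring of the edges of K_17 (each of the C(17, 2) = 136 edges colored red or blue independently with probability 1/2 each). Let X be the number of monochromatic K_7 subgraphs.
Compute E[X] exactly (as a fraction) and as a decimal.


Let X = Σ_S X_S over the C(17, 7) = 19448 subsets S of size 7, where X_S = 1 if the K_7 on S is monochromatic.
For a fixed S, the K_7 on S has C(7, 2) = 21 edges. P[all 21 edges red] = (1/2)^21, and likewise for blue, so P[monochromatic] = 2·(1/2)^21 = 2^{1 − 21} = 1/1048576.
By linearity of expectation: E[X] = C(17, 7) · 2^{1 − 21} = 19448 · 1/1048576 = 2431/131072.
Numerically: E[X] ≈ 0.018547.

E[X] = C(17,7)·2^(1−C(7,2)) = 2431/131072 ≈ 0.018547.


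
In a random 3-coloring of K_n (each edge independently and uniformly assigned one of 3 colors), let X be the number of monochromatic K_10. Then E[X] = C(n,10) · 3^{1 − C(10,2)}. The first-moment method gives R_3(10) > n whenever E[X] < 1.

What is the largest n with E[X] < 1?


We need C(n, 10) · 3^{1 − 45} < 1, i.e. C(n, 10) < 3^{45 − 1} = 984770902183611232881.
Check values of n near the boundary:
  n = 568: C(568, 10) = 889446337783744949208; 889446337783744949208 < 984770902183611232881? YES
  n = 569: C(569, 10) = 905357721286137524328; 905357721286137524328 < 984770902183611232881? YES
  n = 570: C(570, 10) = 921524823451961408691; 921524823451961408691 < 984770902183611232881? YES
  n = 571: C(571, 10) = 937951290893172842001; 937951290893172842001 < 984770902183611232881? YES
  n = 572: C(572, 10) = 954640815642161682606; 954640815642161682606 < 984770902183611232881? YES
  n = 573: C(573, 10) = 971597135635805762226; 971597135635805762226 < 984770902183611232881? YES
  n = 574: C(574, 10) = 988824035203816502691; 988824035203816502691 < 984770902183611232881? NO
  n = 575: C(575, 10) = 1006325345561406175305; 1006325345561406175305 < 984770902183611232881? NO
The largest n with C(n, 10) < 984770902183611232881 is n = 573 (where E[X] = 35985079097622435638/36472996377170786403 ≈ 0.9866). Hence R_3(10) > 573, i.e. R_3(10) ≥ 574.

Largest n = 573; hence R_3(10) > 573.


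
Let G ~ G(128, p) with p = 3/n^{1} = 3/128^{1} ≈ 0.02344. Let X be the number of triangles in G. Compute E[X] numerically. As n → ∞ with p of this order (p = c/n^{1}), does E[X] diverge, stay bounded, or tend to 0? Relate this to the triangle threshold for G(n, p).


Number of potential triangles: C(128, 3) = 341376.
Each occurs with probability p³ ≈ (0.02344)³ ≈ 1.287460e-05.
By linearity: E[X] = C(128, 3)·p³ ≈ 341376 · 1.287460e-05 ≈ 4.3951.
Here α = 1, so p = 3/n is exactly at the triangle threshold p ~ 1/n. Asymptotically E[X] → c³/6 = 3³/6 = 9/2 ≈ 4.5000, a bounded constant. In this regime the triangle count is asymptotically Poisson(c³/6).

E[X] ≈ 4.3951; in regime p = Θ(1/n^{1}) E[X] stays bounded (at the triangle threshold p ~ 1/n).


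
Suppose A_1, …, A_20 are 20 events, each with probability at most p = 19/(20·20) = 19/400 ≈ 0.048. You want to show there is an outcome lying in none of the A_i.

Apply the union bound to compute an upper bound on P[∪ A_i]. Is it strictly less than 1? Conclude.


Union bound: P[∪_{i=1}^{20} A_i] ≤ Σ_i P[A_i] ≤ 20·p = 20·(19/400) = 19/20.
Numerically: 19/20 ≈ 0.950.
Is 19/20 < 1? YES.
Since P[∪ A_i] ≤ 19/20 < 1, the complement has P[∩ A_i^c] ≥ 1 − 19/20 = 1/20 > 0, so some outcome avoids every A_i.

20·p = 19/20 ≈ 0.950; existence CERTIFIED by the union bound.


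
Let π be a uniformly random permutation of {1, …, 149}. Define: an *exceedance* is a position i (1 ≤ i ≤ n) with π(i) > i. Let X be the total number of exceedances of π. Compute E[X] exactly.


Write X = Σ_{i=1}^{149} X_i, where X_i = 1_{π(i) > i}.
For each fixed i, π(i) is uniform over {1, …, 149} (marginal of a uniform permutation), so P[π(i) > i] = (n − i)/n. Summing: Σ_{i=1}^{149} (n − i)/n = (0 + 1 + … + 148)/149 = 149(149 − 1)/(2·149) = (149 − 1)/2.
Hence E[X] = Σ_{i=1}^{149} (149 − i)/149 = 74 ≈ 74.00000.

E[X] = 74 = 74.00000.


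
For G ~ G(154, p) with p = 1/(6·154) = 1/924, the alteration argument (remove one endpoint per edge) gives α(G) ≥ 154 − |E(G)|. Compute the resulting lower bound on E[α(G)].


E[|E(G)|] = C(154, 2)·p = 11781 · (1/924) = 51/4.
E[α(G)] ≥ n − E[|E(G)|] = 154 − 51/4 = 565/4.
Numerically: ≈ 141.250.
(This is only a lower bound; the true E[α(G)] may be larger.)

E[α(G)] ≥ 565/4 ≈ 141.250.


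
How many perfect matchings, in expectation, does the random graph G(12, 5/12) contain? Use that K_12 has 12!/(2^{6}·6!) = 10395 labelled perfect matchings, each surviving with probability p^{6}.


K_12 has 12!/(2^{6}·6!) = 10395 labelled perfect matchings.
For each such perfect matching H, let X_H = 1 if all 6 edges of H are present in G. Then P[X_H = 1] = p^{6} = (5/12)^{6} = 15625/2985984.
By linearity: E[X] = Σ_H E[X_H] = 10395 · p^{6} = 10395 · 15625/2985984 = 6015625/110592.
Numerically: E[X] ≈ 54.395.

E[X] = 10395 · (5/12)^{6} = 6015625/110592 ≈ 54.395.


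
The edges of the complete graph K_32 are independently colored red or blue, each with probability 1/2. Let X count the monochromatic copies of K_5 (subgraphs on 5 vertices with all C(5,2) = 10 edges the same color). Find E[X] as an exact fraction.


Let X = Σ_S X_S over the C(32, 5) = 201376 subsets S of size 5, where X_S = 1 if the K_5 on S is monochromatic.
For a fixed S, the K_5 on S has C(5, 2) = 10 edges. P[all 10 edges red] = (1/2)^10, and likewise for blue, so P[monochromatic] = 2·(1/2)^10 = 2^{1 − 10} = 1/512.
By linearity: E[X] = C(32, 5) · 2^{1 − 10} = 201376 · 1/512 = 6293/16.
Numerically: E[X] ≈ 393.3125.

E[X] = C(32,5)·2^(1−C(5,2)) = 6293/16 ≈ 393.3125.


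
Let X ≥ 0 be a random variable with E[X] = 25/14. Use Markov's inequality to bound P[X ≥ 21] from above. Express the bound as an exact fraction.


μ = E[X] = 25/14, a = 21.
Markov: P[X ≥ 21] ≤ μ/a = (25/14)/21 = 25/294.
Numerically: ≈ 0.08503.
(Since a = 21 > μ = 1.78571, the bound 25/294 is < 1 and informative.)

P[X ≥ 21] ≤ 25/294 ≈ 0.08503.


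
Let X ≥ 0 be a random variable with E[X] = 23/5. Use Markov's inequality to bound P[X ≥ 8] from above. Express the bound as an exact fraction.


μ = E[X] = 23/5, a = 8.
Markov: P[X ≥ 8] ≤ μ/a = (23/5)/8 = 23/40.
Numerically: ≈ 0.575000.
(Since a = 8 > μ = 4.600000, the bound 23/40 is < 1 and informative.)

P[X ≥ 8] ≤ 23/40 ≈ 0.575000.


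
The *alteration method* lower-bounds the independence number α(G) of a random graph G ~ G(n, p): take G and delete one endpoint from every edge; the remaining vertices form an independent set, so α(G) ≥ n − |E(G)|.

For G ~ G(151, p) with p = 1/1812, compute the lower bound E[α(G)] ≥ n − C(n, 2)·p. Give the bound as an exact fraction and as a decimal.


E[|E(G)|] = C(151, 2)·p = 11325 · (1/1812) = 25/4.
E[α(G)] ≥ n − E[|E(G)|] = 151 − 25/4 = 579/4.
Numerically: ≈ 144.750.
(This is only a lower bound; the true E[α(G)] may be larger.)

E[α(G)] ≥ 579/4 ≈ 144.750.


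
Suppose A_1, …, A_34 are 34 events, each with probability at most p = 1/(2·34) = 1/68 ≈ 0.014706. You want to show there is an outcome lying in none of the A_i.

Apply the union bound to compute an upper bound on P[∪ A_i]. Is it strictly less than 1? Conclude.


Union bound: P[∪_{i=1}^{34} A_i] ≤ Σ_i P[A_i] ≤ 34·p = 34·(1/68) = 1/2.
Numerically: 1/2 ≈ 0.500000.
Is 1/2 < 1? YES.
Since P[∪ A_i] ≤ 1/2 < 1, the complement has P[∩ A_i^c] ≥ 1 − 1/2 = 1/2 > 0, so some outcome avoids every A_i.

34·p = 1/2 ≈ 0.500000; existence CERTIFIED by the union bound.


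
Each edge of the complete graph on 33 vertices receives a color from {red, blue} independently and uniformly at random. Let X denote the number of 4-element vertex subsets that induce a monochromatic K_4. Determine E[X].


Let X = Σ_S X_S over the C(33, 4) = 40920 subsets S of size 4, where X_S = 1 if the K_4 on S is monochromatic.
For a fixed S, the K_4 on S has C(4, 2) = 6 edges. P[all 6 edges red] = (1/2)^6, and likewise for blue, so P[monochromatic] = 2·(1/2)^6 = 2^{1 − 6} = 1/32.
By linearity: E[X] = C(33, 4) · 2^{1 − 6} = 40920 · 1/32 = 5115/4.
Numerically: E[X] ≈ 1278.750000.

E[X] = C(33,4)·2^(1−C(4,2)) = 5115/4 ≈ 1278.750000.


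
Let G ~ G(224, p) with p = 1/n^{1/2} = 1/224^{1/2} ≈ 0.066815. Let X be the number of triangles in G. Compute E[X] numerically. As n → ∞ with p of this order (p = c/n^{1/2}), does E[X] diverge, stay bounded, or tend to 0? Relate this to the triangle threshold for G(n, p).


Number of potential triangles: C(224, 3) = 1848224.
Each occurs with probability p³ ≈ (0.066815)³ ≈ 2.9828264e-04.
By linearity: E[X] = C(224, 3)·p³ ≈ 1848224 · 2.9828264e-04 ≈ 551.29313.
Since α = 1/2 < 1, p = c/n^{1/2} ≫ 1/n is above the triangle threshold p ~ 1/n. Asymptotically E[X] ~ (c³/6)·n^{3(1−α)} = (1³/6)·n^{1.5} → ∞; triangles are abundant w.h.p.

E[X] ≈ 551.29313; in regime p = Θ(1/n^{1/2}) E[X] diverges (above the triangle threshold p ~ 1/n).
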